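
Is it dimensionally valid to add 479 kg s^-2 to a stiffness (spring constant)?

Yes

Expand each in SI base units:
  479 kg s^-2:  kg·s⁻²
  a stiffness (spring constant):  [stiffness (spring constant)] = kg·s⁻²
Both are kg·s⁻², so they have the same dimensions and can be added.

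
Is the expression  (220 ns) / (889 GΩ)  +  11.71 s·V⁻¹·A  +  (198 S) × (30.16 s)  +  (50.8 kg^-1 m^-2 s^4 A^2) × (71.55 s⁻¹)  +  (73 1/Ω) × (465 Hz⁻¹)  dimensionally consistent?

Expand each in SI base units:
  (220 ns) / (889 GΩ):  [s] / [kg·m²·s⁻³·A⁻²] = kg⁻¹·m⁻²·s⁴·A²
  11.71 s·V⁻¹·A:  A·s·V⁻¹ = A·s·(J·C⁻¹)⁻¹ = kg⁻¹·m⁻²·s⁴·A²
  (198 S) × (30.16 s):  [kg⁻¹·m⁻²·s³·A²] · [s] = kg⁻¹·m⁻²·s⁴·A²
  (50.8 kg^-1 m^-2 s^4 A^2) × (71.55 s⁻¹):  [kg⁻¹·m⁻²·s⁴·A²] · [s⁻¹] = kg⁻¹·m⁻²·s³·A²
  (73 1/Ω) × (465 Hz⁻¹):  [kg⁻¹·m⁻²·s³·A²] · [s] = kg⁻¹·m⁻²·s⁴·A²
The terms do not share a single dimension (kg⁻¹·m⁻²·s³·A² vs kg⁻¹·m⁻²·s⁴·A²).

No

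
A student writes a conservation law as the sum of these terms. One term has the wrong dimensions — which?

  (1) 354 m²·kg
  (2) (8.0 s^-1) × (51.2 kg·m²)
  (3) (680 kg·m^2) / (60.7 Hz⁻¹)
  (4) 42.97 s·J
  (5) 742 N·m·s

Reduce each to base SI dimensions:
  (1) kg·m²
  (2) [s⁻¹] · [kg·m²] = kg·m²·s⁻¹
  (3) [kg·m²] / [s] = kg·m²·s⁻¹
  (4) J·s = N·m·s = kg·m²·s⁻¹
  (5) N·m·s = kg·m·s⁻²·m·s = kg·m²·s⁻¹
All reduce to kg·m²·s⁻¹ except (1), which is kg·m².

(1)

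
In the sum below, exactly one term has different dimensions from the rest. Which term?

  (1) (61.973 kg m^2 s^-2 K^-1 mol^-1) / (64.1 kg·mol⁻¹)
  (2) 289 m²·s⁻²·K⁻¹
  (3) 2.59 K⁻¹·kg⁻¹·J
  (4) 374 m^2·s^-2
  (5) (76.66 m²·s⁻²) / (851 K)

(4)

Reduce each to base SI dimensions:
  (1) [kg·m²·s⁻²·K⁻¹·mol⁻¹] / [kg·mol⁻¹] = m²·s⁻²·K⁻¹
  (2) m²·s⁻²·K⁻¹
  (3) J·kg⁻¹·K⁻¹ = N·m·kg⁻¹·K⁻¹ = m²·s⁻²·K⁻¹
  (4) m²·s⁻²
  (5) [m²·s⁻²] / [K] = m²·s⁻²·K⁻¹
All reduce to m²·s⁻²·K⁻¹ except (4), which is m²·s⁻².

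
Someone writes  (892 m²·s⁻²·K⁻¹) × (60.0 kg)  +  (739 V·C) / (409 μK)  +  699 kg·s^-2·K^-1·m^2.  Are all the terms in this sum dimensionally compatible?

Yes

Dimensions:
  (892 m²·s⁻²·K⁻¹) × (60.0 kg):  [m²·s⁻²·K⁻¹] · [kg] = kg·m²·s⁻²·K⁻¹
  (739 V·C) / (409 μK):  [kg·m²·s⁻²] / [K] = kg·m²·s⁻²·K⁻¹
  699 kg·s^-2·K^-1·m^2:  kg·m²·s⁻²·K⁻¹
Every term reduces to kg·m²·s⁻²·K⁻¹.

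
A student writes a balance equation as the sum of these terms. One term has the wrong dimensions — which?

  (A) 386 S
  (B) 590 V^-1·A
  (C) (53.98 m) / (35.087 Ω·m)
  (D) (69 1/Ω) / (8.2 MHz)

Reduce each to base SI dimensions:
  (A) S = Ω⁻¹ = kg⁻¹·m⁻²·s³·A²
  (B) A·V⁻¹ = A·(J·C⁻¹)⁻¹ = kg⁻¹·m⁻²·s³·A²
  (C) [m] / [kg·m³·s⁻³·A⁻²] = kg⁻¹·m⁻²·s³·A²
  (D) [kg⁻¹·m⁻²·s³·A²] / [s⁻¹] = kg⁻¹·m⁻²·s⁴·A²
All reduce to kg⁻¹·m⁻²·s³·A² except (D), which is kg⁻¹·m⁻²·s⁴·A².

(D)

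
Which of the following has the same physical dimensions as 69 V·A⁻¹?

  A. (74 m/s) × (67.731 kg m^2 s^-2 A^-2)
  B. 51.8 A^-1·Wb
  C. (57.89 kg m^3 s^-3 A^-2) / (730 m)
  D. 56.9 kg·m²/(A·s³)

Reference: V·A⁻¹ = J·C⁻¹·A⁻¹ = kg·m²·s⁻³·A⁻².
Each option:
  A. [m·s⁻¹] · [kg·m²·s⁻²·A⁻²] = kg·m³·s⁻³·A⁻²
  B. Wb·A⁻¹ = V·s·A⁻¹ = kg·m²·s⁻²·A⁻²
  C. [kg·m³·s⁻³·A⁻²] / [m] = kg·m²·s⁻³·A⁻²  ← same
  D. kg·m²·s⁻³·A⁻¹
Only C. matches kg·m²·s⁻³·A⁻².

C.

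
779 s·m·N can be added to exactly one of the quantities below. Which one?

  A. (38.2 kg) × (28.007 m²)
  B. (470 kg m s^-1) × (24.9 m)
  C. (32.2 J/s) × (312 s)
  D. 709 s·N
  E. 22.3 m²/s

B.

Reference: N·m·s = kg·m·s⁻²·m·s = kg·m²·s⁻¹.
Each option:
  A. [kg] · [m²] = kg·m²
  B. [kg·m·s⁻¹] · [m] = kg·m²·s⁻¹  ← same
  C. [kg·m²·s⁻³] · [s] = kg·m²·s⁻²
  D. N·s = kg·m·s⁻²·s = kg·m·s⁻¹
  E. m²·s⁻¹
Only B. matches kg·m²·s⁻¹.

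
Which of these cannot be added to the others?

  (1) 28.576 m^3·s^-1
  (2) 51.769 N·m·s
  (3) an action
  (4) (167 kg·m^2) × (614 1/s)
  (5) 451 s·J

Work out the base dimensions of each:
  (1) m³·s⁻¹
  (2) N·m·s = kg·m·s⁻²·m·s = kg·m²·s⁻¹
  (3) [action] = kg·m²·s⁻¹
  (4) [kg·m²] · [s⁻¹] = kg·m²·s⁻¹
  (5) J·s = N·m·s = kg·m²·s⁻¹
All reduce to kg·m²·s⁻¹ except (1), which is m³·s⁻¹.

(1)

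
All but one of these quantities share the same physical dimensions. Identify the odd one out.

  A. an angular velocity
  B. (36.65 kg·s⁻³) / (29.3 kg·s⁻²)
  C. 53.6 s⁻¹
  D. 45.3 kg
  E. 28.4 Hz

D.

Dimensions:
  A. [angular velocity] = s⁻¹
  B. [kg·s⁻³] / [kg·s⁻²] = s⁻¹
  C. s⁻¹
  D. kg
  E. Hz = s⁻¹
All reduce to s⁻¹ except D., which is kg.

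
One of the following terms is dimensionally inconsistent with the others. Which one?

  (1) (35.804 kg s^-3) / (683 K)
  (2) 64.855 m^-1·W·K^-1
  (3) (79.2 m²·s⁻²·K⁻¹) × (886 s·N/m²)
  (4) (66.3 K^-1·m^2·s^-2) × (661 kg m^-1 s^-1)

(1)

Work out the base dimensions of each:
  (1) [kg·s⁻³] / [K] = kg·s⁻³·K⁻¹
  (2) W·m⁻¹·K⁻¹ = J·s⁻¹·m⁻¹·K⁻¹ = kg·m·s⁻³·K⁻¹
  (3) [m²·s⁻²·K⁻¹] · [kg·m⁻¹·s⁻¹] = kg·m·s⁻³·K⁻¹
  (4) [m²·s⁻²·K⁻¹] · [kg·m⁻¹·s⁻¹] = kg·m·s⁻³·K⁻¹
All reduce to kg·m·s⁻³·K⁻¹ except (1), which is kg·s⁻³·K⁻¹.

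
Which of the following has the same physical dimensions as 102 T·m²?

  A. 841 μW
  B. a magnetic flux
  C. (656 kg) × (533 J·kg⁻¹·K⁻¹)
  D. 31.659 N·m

B.

Reference: T·m² = Wb·m⁻²·m² = kg·m²·s⁻²·A⁻¹.
Each option:
  A. W = J·s⁻¹ = kg·m²·s⁻³
  B. [magnetic flux] = kg·m²·s⁻²·A⁻¹  ← same
  C. [kg] · [m²·s⁻²·K⁻¹] = kg·m²·s⁻²·K⁻¹
  D. N·m = kg·m·s⁻²·m = kg·m²·s⁻²
Only B. matches kg·m²·s⁻²·A⁻¹.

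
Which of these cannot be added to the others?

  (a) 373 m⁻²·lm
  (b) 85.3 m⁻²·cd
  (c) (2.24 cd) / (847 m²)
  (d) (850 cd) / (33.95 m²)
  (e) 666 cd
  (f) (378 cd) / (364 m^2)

(e)

Work out the base dimensions of each:
  (a) lm·m⁻² = cd·m⁻² = m⁻²·cd
  (b) cd·m⁻² = m⁻²·cd
  (c) [cd] / [m²] = m⁻²·cd
  (d) [cd] / [m²] = m⁻²·cd
  (e) cd
  (f) [cd] / [m²] = m⁻²·cd
All reduce to m⁻²·cd except (e), which is cd.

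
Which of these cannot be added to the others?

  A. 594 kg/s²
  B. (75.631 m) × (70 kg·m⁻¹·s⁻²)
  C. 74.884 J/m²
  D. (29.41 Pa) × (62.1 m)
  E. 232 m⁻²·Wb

Reduce each to base SI dimensions:
  A. kg·s⁻²
  B. [m] · [kg·m⁻¹·s⁻²] = kg·s⁻²
  C. J·m⁻² = N·m·m⁻² = kg·s⁻²
  D. [kg·m⁻¹·s⁻²] · [m] = kg·s⁻²
  E. Wb·m⁻² = V·s·m⁻² = kg·s⁻²·A⁻¹
All reduce to kg·s⁻² except E., which is kg·s⁻²·A⁻¹.

E.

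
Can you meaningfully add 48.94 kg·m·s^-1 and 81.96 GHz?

No

Expand each in SI base units:
  48.94 kg·m·s^-1:  kg·m·s⁻¹
  81.96 GHz:  Hz = s⁻¹
kg·m·s⁻¹ ≠ s⁻¹, so they cannot be added.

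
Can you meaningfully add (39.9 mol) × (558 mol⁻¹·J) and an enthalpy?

Expand each in SI base units:
  (39.9 mol) × (558 mol⁻¹·J):  [mol] · [kg·m²·s⁻²·mol⁻¹] = kg·m²·s⁻²
  an enthalpy:  [enthalpy] = kg·m²·s⁻²
Both are kg·m²·s⁻², so they have the same dimensions and can be added.

Yes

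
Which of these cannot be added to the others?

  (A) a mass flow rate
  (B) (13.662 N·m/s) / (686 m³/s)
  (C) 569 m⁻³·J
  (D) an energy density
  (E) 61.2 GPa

Work out the base dimensions of each:
  (A) [mass flow rate] = kg·s⁻¹
  (B) [kg·m²·s⁻³] / [m³·s⁻¹] = kg·m⁻¹·s⁻²
  (C) J·m⁻³ = N·m·m⁻³ = kg·m⁻¹·s⁻²
  (D) [energy density] = kg·m⁻¹·s⁻²
  (E) Pa = N·m⁻² = kg·m⁻¹·s⁻²
All reduce to kg·m⁻¹·s⁻² except (A), which is kg·s⁻¹.

(A)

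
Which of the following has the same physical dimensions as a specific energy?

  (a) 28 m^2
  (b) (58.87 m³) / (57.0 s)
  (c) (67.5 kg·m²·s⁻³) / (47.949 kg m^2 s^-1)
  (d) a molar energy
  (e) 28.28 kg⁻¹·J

Reference: [specific energy] = m²·s⁻².
Each option:
  (a) m²
  (b) [m³] / [s] = m³·s⁻¹
  (c) [kg·m²·s⁻³] / [kg·m²·s⁻¹] = s⁻²
  (d) [molar energy] = kg·m²·s⁻²·mol⁻¹
  (e) J·kg⁻¹ = N·m·kg⁻¹ = m²·s⁻²  ← same
Only (e) matches m²·s⁻².

(e)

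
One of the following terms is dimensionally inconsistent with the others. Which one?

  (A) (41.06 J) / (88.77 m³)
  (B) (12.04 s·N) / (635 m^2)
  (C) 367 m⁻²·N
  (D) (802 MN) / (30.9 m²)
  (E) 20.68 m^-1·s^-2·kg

(B)

Work out the base dimensions of each:
  (A) [kg·m²·s⁻²] / [m³] = kg·m⁻¹·s⁻²
  (B) [kg·m·s⁻¹] / [m²] = kg·m⁻¹·s⁻¹
  (C) N·m⁻² = kg·m·s⁻²·m⁻² = kg·m⁻¹·s⁻²
  (D) [kg·m·s⁻²] / [m²] = kg·m⁻¹·s⁻²
  (E) kg·m⁻¹·s⁻²
All reduce to kg·m⁻¹·s⁻² except (B), which is kg·m⁻¹·s⁻¹.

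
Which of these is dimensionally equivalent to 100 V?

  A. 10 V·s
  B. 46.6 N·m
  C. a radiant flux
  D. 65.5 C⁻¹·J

Reference: V = J·C⁻¹ = kg·m²·s⁻³·A⁻¹.
Each option:
  A. V·s = J·C⁻¹·s = kg·m²·s⁻²·A⁻¹
  B. N·m = kg·m·s⁻²·m = kg·m²·s⁻²
  C. [radiant flux] = kg·m²·s⁻³
  D. J·C⁻¹ = N·m·(s·A)⁻¹ = kg·m²·s⁻³·A⁻¹  ← same
Only D. matches kg·m²·s⁻³·A⁻¹.

D.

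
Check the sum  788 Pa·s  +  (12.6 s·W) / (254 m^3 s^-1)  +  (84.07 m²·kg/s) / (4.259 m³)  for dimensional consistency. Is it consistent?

Yes

Work out the base dimensions of each:
  788 Pa·s:  Pa·s = N·m⁻²·s = kg·m⁻¹·s⁻¹
  (12.6 s·W) / (254 m^3 s^-1):  [kg·m²·s⁻²] / [m³·s⁻¹] = kg·m⁻¹·s⁻¹
  (84.07 m²·kg/s) / (4.259 m³):  [kg·m²·s⁻¹] / [m³] = kg·m⁻¹·s⁻¹
Every term reduces to kg·m⁻¹·s⁻¹.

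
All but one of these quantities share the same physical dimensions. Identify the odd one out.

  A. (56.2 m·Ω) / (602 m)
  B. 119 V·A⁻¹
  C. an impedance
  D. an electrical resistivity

Reduce each to base SI dimensions:
  A. [kg·m³·s⁻³·A⁻²] / [m] = kg·m²·s⁻³·A⁻²
  B. V·A⁻¹ = J·C⁻¹·A⁻¹ = kg·m²·s⁻³·A⁻²
  C. [impedance] = kg·m²·s⁻³·A⁻²
  D. [electrical resistivity] = kg·m³·s⁻³·A⁻²
All reduce to kg·m²·s⁻³·A⁻² except D., which is kg·m³·s⁻³·A⁻².

D.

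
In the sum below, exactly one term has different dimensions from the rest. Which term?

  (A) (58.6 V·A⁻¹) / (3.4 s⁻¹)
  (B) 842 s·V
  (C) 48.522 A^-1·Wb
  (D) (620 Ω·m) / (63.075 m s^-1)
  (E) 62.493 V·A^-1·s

Reduce each to base SI dimensions:
  (A) [kg·m²·s⁻³·A⁻²] / [s⁻¹] = kg·m²·s⁻²·A⁻²
  (B) V·s = J·C⁻¹·s = kg·m²·s⁻²·A⁻¹
  (C) Wb·A⁻¹ = V·s·A⁻¹ = kg·m²·s⁻²·A⁻²
  (D) [kg·m³·s⁻³·A⁻²] / [m·s⁻¹] = kg·m²·s⁻²·A⁻²
  (E) V·s·A⁻¹ = J·C⁻¹·s·A⁻¹ = kg·m²·s⁻²·A⁻²
All reduce to kg·m²·s⁻²·A⁻² except (B), which is kg·m²·s⁻²·A⁻¹.

(B)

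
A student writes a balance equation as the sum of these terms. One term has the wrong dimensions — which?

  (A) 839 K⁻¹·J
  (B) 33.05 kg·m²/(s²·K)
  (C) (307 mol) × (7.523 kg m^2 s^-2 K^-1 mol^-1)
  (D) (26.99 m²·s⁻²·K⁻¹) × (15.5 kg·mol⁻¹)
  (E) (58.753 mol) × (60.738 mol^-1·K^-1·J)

(D)

Work out the base dimensions of each:
  (A) J·K⁻¹ = N·m·K⁻¹ = kg·m²·s⁻²·K⁻¹
  (B) kg·m²·s⁻²·K⁻¹
  (C) [mol] · [kg·m²·s⁻²·K⁻¹·mol⁻¹] = kg·m²·s⁻²·K⁻¹
  (D) [m²·s⁻²·K⁻¹] · [kg·mol⁻¹] = kg·m²·s⁻²·K⁻¹·mol⁻¹
  (E) [mol] · [kg·m²·s⁻²·K⁻¹·mol⁻¹] = kg·m²·s⁻²·K⁻¹
All reduce to kg·m²·s⁻²·K⁻¹ except (D), which is kg·m²·s⁻²·K⁻¹·mol⁻¹.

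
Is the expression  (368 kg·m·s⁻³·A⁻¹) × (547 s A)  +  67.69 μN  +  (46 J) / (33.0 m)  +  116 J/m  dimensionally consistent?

Reduce each to base SI dimensions:
  (368 kg·m·s⁻³·A⁻¹) × (547 s A):  [kg·m·s⁻³·A⁻¹] · [s·A] = kg·m·s⁻²
  67.69 μN:  N = kg·m·s⁻²
  (46 J) / (33.0 m):  [kg·m²·s⁻²] / [m] = kg·m·s⁻²
  116 J/m:  J·m⁻¹ = N·m·m⁻¹ = kg·m·s⁻²
Every term reduces to kg·m·s⁻².

Yes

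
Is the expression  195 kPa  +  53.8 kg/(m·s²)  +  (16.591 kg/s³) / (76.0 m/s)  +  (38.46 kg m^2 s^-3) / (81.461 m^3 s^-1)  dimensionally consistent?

In SI base units:
  195 kPa:  Pa = N·m⁻² = kg·m⁻¹·s⁻²
  53.8 kg/(m·s²):  kg·m⁻¹·s⁻²
  (16.591 kg/s³) / (76.0 m/s):  [kg·s⁻³] / [m·s⁻¹] = kg·m⁻¹·s⁻²
  (38.46 kg m^2 s^-3) / (81.461 m^3 s^-1):  [kg·m²·s⁻³] / [m³·s⁻¹] = kg·m⁻¹·s⁻²
Every term reduces to kg·m⁻¹·s⁻².

Yes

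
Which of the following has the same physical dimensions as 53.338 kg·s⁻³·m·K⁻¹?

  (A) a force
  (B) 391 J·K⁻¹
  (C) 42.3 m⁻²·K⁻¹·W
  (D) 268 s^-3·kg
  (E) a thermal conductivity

(E)

Reference: kg·m·s⁻³·K⁻¹.
Each option:
  (A) [force] = kg·m·s⁻²
  (B) J·K⁻¹ = N·m·K⁻¹ = kg·m²·s⁻²·K⁻¹
  (C) W·m⁻²·K⁻¹ = J·s⁻¹·m⁻²·K⁻¹ = kg·s⁻³·K⁻¹
  (D) kg·s⁻³
  (E) [thermal conductivity] = kg·m·s⁻³·K⁻¹  ← same
Only (E) matches kg·m·s⁻³·K⁻¹.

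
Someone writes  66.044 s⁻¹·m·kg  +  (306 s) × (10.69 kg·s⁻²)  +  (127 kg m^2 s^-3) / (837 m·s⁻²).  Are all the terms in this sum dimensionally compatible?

No

Work out the base dimensions of each:
  66.044 s⁻¹·m·kg:  kg·m·s⁻¹
  (306 s) × (10.69 kg·s⁻²):  [s] · [kg·s⁻²] = kg·s⁻¹
  (127 kg m^2 s^-3) / (837 m·s⁻²):  [kg·m²·s⁻³] / [m·s⁻²] = kg·m·s⁻¹
The terms do not share a single dimension (kg·m·s⁻¹ vs kg·s⁻¹).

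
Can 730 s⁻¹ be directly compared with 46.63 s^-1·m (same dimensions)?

No

Reduce each to base SI dimensions:
  730 s⁻¹:  s⁻¹
  46.63 s^-1·m:  m·s⁻¹
s⁻¹ ≠ m·s⁻¹, so they cannot be added.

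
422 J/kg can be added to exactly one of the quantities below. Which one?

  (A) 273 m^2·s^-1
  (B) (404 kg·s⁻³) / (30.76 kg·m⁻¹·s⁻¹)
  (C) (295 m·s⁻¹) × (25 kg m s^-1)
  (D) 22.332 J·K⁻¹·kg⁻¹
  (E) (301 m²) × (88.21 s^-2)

(E)

Reference: J·kg⁻¹ = N·m·kg⁻¹ = m²·s⁻².
Each option:
  (A) m²·s⁻¹
  (B) [kg·s⁻³] / [kg·m⁻¹·s⁻¹] = m·s⁻²
  (C) [m·s⁻¹] · [kg·m·s⁻¹] = kg·m²·s⁻²
  (D) J·kg⁻¹·K⁻¹ = N·m·kg⁻¹·K⁻¹ = m²·s⁻²·K⁻¹
  (E) [m²] · [s⁻²] = m²·s⁻²  ← same
Only (E) matches m²·s⁻².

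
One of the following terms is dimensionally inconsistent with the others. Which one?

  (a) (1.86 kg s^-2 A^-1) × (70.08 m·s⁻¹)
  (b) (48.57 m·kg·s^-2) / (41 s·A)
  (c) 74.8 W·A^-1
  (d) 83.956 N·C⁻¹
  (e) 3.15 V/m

(c)

Reduce each to base SI dimensions:
  (a) [kg·s⁻²·A⁻¹] · [m·s⁻¹] = kg·m·s⁻³·A⁻¹
  (b) [kg·m·s⁻²] / [s·A] = kg·m·s⁻³·A⁻¹
  (c) W·A⁻¹ = J·s⁻¹·A⁻¹ = kg·m²·s⁻³·A⁻¹
  (d) N·C⁻¹ = kg·m·s⁻²·(s·A)⁻¹ = kg·m·s⁻³·A⁻¹
  (e) V·m⁻¹ = J·C⁻¹·m⁻¹ = kg·m·s⁻³·A⁻¹
All reduce to kg·m·s⁻³·A⁻¹ except (c), which is kg·m²·s⁻³·A⁻¹.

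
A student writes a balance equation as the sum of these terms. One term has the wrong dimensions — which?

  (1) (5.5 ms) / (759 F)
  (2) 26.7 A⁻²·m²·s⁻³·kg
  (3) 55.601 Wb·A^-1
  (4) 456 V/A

(3)

Dimensions:
  (1) [s] / [kg⁻¹·m⁻²·s⁴·A²] = kg·m²·s⁻³·A⁻²
  (2) kg·m²·s⁻³·A⁻²
  (3) Wb·A⁻¹ = V·s·A⁻¹ = kg·m²·s⁻²·A⁻²
  (4) V·A⁻¹ = J·C⁻¹·A⁻¹ = kg·m²·s⁻³·A⁻²
All reduce to kg·m²·s⁻³·A⁻² except (3), which is kg·m²·s⁻²·A⁻².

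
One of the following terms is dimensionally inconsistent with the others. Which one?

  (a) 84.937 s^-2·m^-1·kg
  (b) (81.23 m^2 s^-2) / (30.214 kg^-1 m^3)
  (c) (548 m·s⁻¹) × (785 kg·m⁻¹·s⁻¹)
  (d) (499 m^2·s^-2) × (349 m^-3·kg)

(c)

Expand each in SI base units:
  (a) kg·m⁻¹·s⁻²
  (b) [m²·s⁻²] / [kg⁻¹·m³] = kg·m⁻¹·s⁻²
  (c) [m·s⁻¹] · [kg·m⁻¹·s⁻¹] = kg·s⁻²
  (d) [m²·s⁻²] · [kg·m⁻³] = kg·m⁻¹·s⁻²
All reduce to kg·m⁻¹·s⁻² except (c), which is kg·s⁻².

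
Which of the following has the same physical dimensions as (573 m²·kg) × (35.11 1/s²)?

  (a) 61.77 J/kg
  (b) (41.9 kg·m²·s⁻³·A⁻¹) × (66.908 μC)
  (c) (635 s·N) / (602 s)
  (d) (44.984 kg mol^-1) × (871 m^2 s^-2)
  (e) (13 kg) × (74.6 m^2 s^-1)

Reference: [kg·m²] · [s⁻²] = kg·m²·s⁻².
Each option:
  (a) J·kg⁻¹ = N·m·kg⁻¹ = m²·s⁻²
  (b) [kg·m²·s⁻³·A⁻¹] · [s·A] = kg·m²·s⁻²  ← same
  (c) [kg·m·s⁻¹] / [s] = kg·m·s⁻²
  (d) [kg·mol⁻¹] · [m²·s⁻²] = kg·m²·s⁻²·mol⁻¹
  (e) [kg] · [m²·s⁻¹] = kg·m²·s⁻¹
Only (b) matches kg·m²·s⁻².

(b)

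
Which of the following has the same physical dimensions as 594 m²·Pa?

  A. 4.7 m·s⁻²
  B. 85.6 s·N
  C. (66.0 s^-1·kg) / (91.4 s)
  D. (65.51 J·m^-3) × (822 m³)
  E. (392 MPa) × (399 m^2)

Reference: Pa·m² = N·m⁻²·m² = kg·m·s⁻².
Each option:
  A. m·s⁻²
  B. N·s = kg·m·s⁻²·s = kg·m·s⁻¹
  C. [kg·s⁻¹] / [s] = kg·s⁻²
  D. [kg·m⁻¹·s⁻²] · [m³] = kg·m²·s⁻²
  E. [kg·m⁻¹·s⁻²] · [m²] = kg·m·s⁻²  ← same
Only E. matches kg·m·s⁻².

E.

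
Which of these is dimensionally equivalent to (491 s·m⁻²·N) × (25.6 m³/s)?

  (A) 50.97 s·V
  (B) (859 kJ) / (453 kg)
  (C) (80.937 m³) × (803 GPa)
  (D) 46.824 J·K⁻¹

(C)

Reference: [kg·m⁻¹·s⁻¹] · [m³·s⁻¹] = kg·m²·s⁻².
Each option:
  (A) V·s = J·C⁻¹·s = kg·m²·s⁻²·A⁻¹
  (B) [kg·m²·s⁻²] / [kg] = m²·s⁻²
  (C) [m³] · [kg·m⁻¹·s⁻²] = kg·m²·s⁻²  ← same
  (D) J·K⁻¹ = N·m·K⁻¹ = kg·m²·s⁻²·K⁻¹
Only (C) matches kg·m²·s⁻².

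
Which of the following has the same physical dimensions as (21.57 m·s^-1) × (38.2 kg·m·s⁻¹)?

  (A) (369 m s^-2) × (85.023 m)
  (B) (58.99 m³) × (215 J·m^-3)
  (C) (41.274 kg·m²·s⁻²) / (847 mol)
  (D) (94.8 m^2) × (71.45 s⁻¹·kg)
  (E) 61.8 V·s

(B)

Reference: [m·s⁻¹] · [kg·m·s⁻¹] = kg·m²·s⁻².
Each option:
  (A) [m·s⁻²] · [m] = m²·s⁻²
  (B) [m³] · [kg·m⁻¹·s⁻²] = kg·m²·s⁻²  ← same
  (C) [kg·m²·s⁻²] / [mol] = kg·m²·s⁻²·mol⁻¹
  (D) [m²] · [kg·s⁻¹] = kg·m²·s⁻¹
  (E) V·s = J·C⁻¹·s = kg·m²·s⁻²·A⁻¹
Only (B) matches kg·m²·s⁻².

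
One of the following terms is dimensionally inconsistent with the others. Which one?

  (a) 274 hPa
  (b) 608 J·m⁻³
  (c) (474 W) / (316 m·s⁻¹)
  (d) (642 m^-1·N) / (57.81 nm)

(c)

Dimensions:
  (a) Pa = N·m⁻² = kg·m⁻¹·s⁻²
  (b) J·m⁻³ = N·m·m⁻³ = kg·m⁻¹·s⁻²
  (c) [kg·m²·s⁻³] / [m·s⁻¹] = kg·m·s⁻²
  (d) [kg·s⁻²] / [m] = kg·m⁻¹·s⁻²
All reduce to kg·m⁻¹·s⁻² except (c), which is kg·m·s⁻².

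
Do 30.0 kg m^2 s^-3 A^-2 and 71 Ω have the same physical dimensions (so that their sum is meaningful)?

Work out the base dimensions of each:
  30.0 kg m^2 s^-3 A^-2:  kg·m²·s⁻³·A⁻²
  71 Ω:  Ω = V·A⁻¹ = kg·m²·s⁻³·A⁻²
Both are kg·m²·s⁻³·A⁻², so they have the same dimensions and can be added.

Yes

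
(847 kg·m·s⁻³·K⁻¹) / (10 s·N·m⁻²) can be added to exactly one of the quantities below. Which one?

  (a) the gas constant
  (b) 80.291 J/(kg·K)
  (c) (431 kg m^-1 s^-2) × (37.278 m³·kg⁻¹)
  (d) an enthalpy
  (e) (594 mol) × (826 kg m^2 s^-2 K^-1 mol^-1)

Reference: [kg·m·s⁻³·K⁻¹] / [kg·m⁻¹·s⁻¹] = m²·s⁻²·K⁻¹.
Each option:
  (a) [gas constant] = kg·m²·s⁻²·K⁻¹·mol⁻¹
  (b) J·kg⁻¹·K⁻¹ = N·m·kg⁻¹·K⁻¹ = m²·s⁻²·K⁻¹  ← same
  (c) [kg·m⁻¹·s⁻²] · [kg⁻¹·m³] = m²·s⁻²
  (d) [enthalpy] = kg·m²·s⁻²
  (e) [mol] · [kg·m²·s⁻²·K⁻¹·mol⁻¹] = kg·m²·s⁻²·K⁻¹
Only (b) matches m²·s⁻²·K⁻¹.

(b)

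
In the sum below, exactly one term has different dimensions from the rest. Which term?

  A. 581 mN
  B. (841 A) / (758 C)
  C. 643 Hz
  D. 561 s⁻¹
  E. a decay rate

In SI base units:
  A. N = kg·m·s⁻²
  B. [A] / [s·A] = s⁻¹
  C. Hz = s⁻¹
  D. s⁻¹
  E. [decay rate] = s⁻¹
All reduce to s⁻¹ except A., which is kg·m·s⁻².

A.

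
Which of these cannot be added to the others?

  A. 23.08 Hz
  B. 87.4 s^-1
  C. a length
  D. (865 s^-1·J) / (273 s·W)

C.

Dimensions:
  A. Hz = s⁻¹
  B. s⁻¹
  C. [length] = m
  D. [kg·m²·s⁻³] / [kg·m²·s⁻²] = s⁻¹
All reduce to s⁻¹ except C., which is m.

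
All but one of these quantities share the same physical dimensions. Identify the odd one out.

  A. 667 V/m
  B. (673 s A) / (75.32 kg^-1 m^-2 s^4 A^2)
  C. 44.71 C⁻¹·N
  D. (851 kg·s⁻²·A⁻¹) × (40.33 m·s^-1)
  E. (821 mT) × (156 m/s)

B.

Reduce each to base SI dimensions:
  A. V·m⁻¹ = J·C⁻¹·m⁻¹ = kg·m·s⁻³·A⁻¹
  B. [s·A] / [kg⁻¹·m⁻²·s⁴·A²] = kg·m²·s⁻³·A⁻¹
  C. N·C⁻¹ = kg·m·s⁻²·(s·A)⁻¹ = kg·m·s⁻³·A⁻¹
  D. [kg·s⁻²·A⁻¹] · [m·s⁻¹] = kg·m·s⁻³·A⁻¹
  E. [kg·s⁻²·A⁻¹] · [m·s⁻¹] = kg·m·s⁻³·A⁻¹
All reduce to kg·m·s⁻³·A⁻¹ except B., which is kg·m²·s⁻³·A⁻¹.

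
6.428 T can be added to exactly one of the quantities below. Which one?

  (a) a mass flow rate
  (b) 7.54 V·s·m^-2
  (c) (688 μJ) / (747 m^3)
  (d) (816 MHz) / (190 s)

Reference: T = Wb·m⁻² = kg·s⁻²·A⁻¹.
Each option:
  (a) [mass flow rate] = kg·s⁻¹
  (b) V·s·m⁻² = J·C⁻¹·s·m⁻² = kg·s⁻²·A⁻¹  ← same
  (c) [kg·m²·s⁻²] / [m³] = kg·m⁻¹·s⁻²
  (d) [s⁻¹] / [s] = s⁻²
Only (b) matches kg·s⁻²·A⁻¹.

(b)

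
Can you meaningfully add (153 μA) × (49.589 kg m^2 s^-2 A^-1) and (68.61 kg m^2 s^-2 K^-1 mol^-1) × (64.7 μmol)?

No

Work out the base dimensions of each:
  (153 μA) × (49.589 kg m^2 s^-2 A^-1):  [A] · [kg·m²·s⁻²·A⁻¹] = kg·m²·s⁻²
  (68.61 kg m^2 s^-2 K^-1 mol^-1) × (64.7 μmol):  [kg·m²·s⁻²·K⁻¹·mol⁻¹] · [mol] = kg·m²·s⁻²·K⁻¹
kg·m²·s⁻² ≠ kg·m²·s⁻²·K⁻¹, so they cannot be added.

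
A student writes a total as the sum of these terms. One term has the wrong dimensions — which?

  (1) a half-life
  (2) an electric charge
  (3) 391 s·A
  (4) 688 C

In SI base units:
  (1) [half-life] = s
  (2) [electric charge] = s·A
  (3) A·s = s·A
  (4) C = s·A
All reduce to s·A except (1), which is s.

(1)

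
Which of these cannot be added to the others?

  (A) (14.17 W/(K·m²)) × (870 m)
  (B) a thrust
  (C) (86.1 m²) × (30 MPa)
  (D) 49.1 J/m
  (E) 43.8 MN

(A)

Reduce each to base SI dimensions:
  (A) [kg·s⁻³·K⁻¹] · [m] = kg·m·s⁻³·K⁻¹
  (B) [thrust] = kg·m·s⁻²
  (C) [m²] · [kg·m⁻¹·s⁻²] = kg·m·s⁻²
  (D) J·m⁻¹ = N·m·m⁻¹ = kg·m·s⁻²
  (E) N = kg·m·s⁻²
All reduce to kg·m·s⁻² except (A), which is kg·m·s⁻³·K⁻¹.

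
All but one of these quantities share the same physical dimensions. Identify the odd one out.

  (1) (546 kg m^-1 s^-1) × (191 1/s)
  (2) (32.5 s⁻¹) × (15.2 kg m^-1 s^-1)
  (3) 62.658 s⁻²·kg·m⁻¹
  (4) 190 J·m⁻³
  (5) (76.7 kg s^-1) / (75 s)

Expand each in SI base units:
  (1) [kg·m⁻¹·s⁻¹] · [s⁻¹] = kg·m⁻¹·s⁻²
  (2) [s⁻¹] · [kg·m⁻¹·s⁻¹] = kg·m⁻¹·s⁻²
  (3) kg·m⁻¹·s⁻²
  (4) J·m⁻³ = N·m·m⁻³ = kg·m⁻¹·s⁻²
  (5) [kg·s⁻¹] / [s] = kg·s⁻²
All reduce to kg·m⁻¹·s⁻² except (5), which is kg·s⁻².

(5)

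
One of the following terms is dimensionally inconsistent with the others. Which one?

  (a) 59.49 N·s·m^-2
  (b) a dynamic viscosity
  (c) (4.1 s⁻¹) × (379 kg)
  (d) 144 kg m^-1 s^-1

Dimensions:
  (a) N·s·m⁻² = kg·m·s⁻²·s·m⁻² = kg·m⁻¹·s⁻¹
  (b) [dynamic viscosity] = kg·m⁻¹·s⁻¹
  (c) [s⁻¹] · [kg] = kg·s⁻¹
  (d) kg·m⁻¹·s⁻¹
All reduce to kg·m⁻¹·s⁻¹ except (c), which is kg·s⁻¹.

(c)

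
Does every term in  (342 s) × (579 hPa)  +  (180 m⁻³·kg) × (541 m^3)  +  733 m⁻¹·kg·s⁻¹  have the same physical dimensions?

In SI base units:
  (342 s) × (579 hPa):  [s] · [kg·m⁻¹·s⁻²] = kg·m⁻¹·s⁻¹
  (180 m⁻³·kg) × (541 m^3):  [kg·m⁻³] · [m³] = kg
  733 m⁻¹·kg·s⁻¹:  kg·m⁻¹·s⁻¹
The terms do not share a single dimension (kg vs kg·m⁻¹·s⁻¹).

No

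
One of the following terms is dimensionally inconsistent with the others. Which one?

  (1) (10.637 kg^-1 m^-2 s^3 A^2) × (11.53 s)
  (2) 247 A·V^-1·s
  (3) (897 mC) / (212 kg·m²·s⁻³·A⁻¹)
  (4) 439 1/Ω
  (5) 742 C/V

(4)

Dimensions:
  (1) [kg⁻¹·m⁻²·s³·A²] · [s] = kg⁻¹·m⁻²·s⁴·A²
  (2) A·s·V⁻¹ = A·s·(J·C⁻¹)⁻¹ = kg⁻¹·m⁻²·s⁴·A²
  (3) [s·A] / [kg·m²·s⁻³·A⁻¹] = kg⁻¹·m⁻²·s⁴·A²
  (4) Ω⁻¹ = (V·A⁻¹)⁻¹ = kg⁻¹·m⁻²·s³·A²
  (5) C·V⁻¹ = s·A·(J·C⁻¹)⁻¹ = kg⁻¹·m⁻²·s⁴·A²
All reduce to kg⁻¹·m⁻²·s⁴·A² except (4), which is kg⁻¹·m⁻²·s³·A².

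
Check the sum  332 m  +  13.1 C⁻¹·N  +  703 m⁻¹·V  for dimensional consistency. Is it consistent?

No

Dimensions:
  332 m:  m
  13.1 C⁻¹·N:  N·C⁻¹ = kg·m·s⁻²·(s·A)⁻¹ = kg·m·s⁻³·A⁻¹
  703 m⁻¹·V:  V·m⁻¹ = J·C⁻¹·m⁻¹ = kg·m·s⁻³·A⁻¹
The terms do not share a single dimension (kg·m·s⁻³·A⁻¹ vs m).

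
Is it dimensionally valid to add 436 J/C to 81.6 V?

Yes

In SI base units:
  436 J/C:  J·C⁻¹ = N·m·(s·A)⁻¹ = kg·m²·s⁻³·A⁻¹
  81.6 V:  V = J·C⁻¹ = kg·m²·s⁻³·A⁻¹
Both are kg·m²·s⁻³·A⁻¹, so they have the same dimensions and can be added.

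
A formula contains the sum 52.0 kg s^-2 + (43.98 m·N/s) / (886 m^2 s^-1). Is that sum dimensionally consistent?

Reduce each to base SI dimensions:
  52.0 kg s^-2:  kg·s⁻²
  (43.98 m·N/s) / (886 m^2 s^-1):  [kg·m²·s⁻³] / [m²·s⁻¹] = kg·s⁻²
Both are kg·s⁻², so they have the same dimensions and can be added.

Yes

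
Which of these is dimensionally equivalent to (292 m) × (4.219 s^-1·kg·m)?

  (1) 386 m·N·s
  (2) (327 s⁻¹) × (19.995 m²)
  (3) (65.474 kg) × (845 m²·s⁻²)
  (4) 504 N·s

Reference: [m] · [kg·m·s⁻¹] = kg·m²·s⁻¹.
Each option:
  (1) N·m·s = kg·m·s⁻²·m·s = kg·m²·s⁻¹  ← same
  (2) [s⁻¹] · [m²] = m²·s⁻¹
  (3) [kg] · [m²·s⁻²] = kg·m²·s⁻²
  (4) N·s = kg·m·s⁻²·s = kg·m·s⁻¹
Only (1) matches kg·m²·s⁻¹.

(1)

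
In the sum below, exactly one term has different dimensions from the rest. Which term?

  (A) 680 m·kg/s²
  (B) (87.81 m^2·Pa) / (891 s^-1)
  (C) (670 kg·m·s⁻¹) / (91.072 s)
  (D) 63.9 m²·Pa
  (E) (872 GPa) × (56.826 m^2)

(B)

Expand each in SI base units:
  (A) kg·m·s⁻²
  (B) [kg·m·s⁻²] / [s⁻¹] = kg·m·s⁻¹
  (C) [kg·m·s⁻¹] / [s] = kg·m·s⁻²
  (D) Pa·m² = N·m⁻²·m² = kg·m·s⁻²
  (E) [kg·m⁻¹·s⁻²] · [m²] = kg·m·s⁻²
All reduce to kg·m·s⁻² except (B), which is kg·m·s⁻¹.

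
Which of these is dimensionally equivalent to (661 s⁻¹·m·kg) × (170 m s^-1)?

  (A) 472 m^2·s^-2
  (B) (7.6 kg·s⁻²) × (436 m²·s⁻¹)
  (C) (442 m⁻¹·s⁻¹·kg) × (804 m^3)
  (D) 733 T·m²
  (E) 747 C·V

(E)

Reference: [kg·m·s⁻¹] · [m·s⁻¹] = kg·m²·s⁻².
Each option:
  (A) m²·s⁻²
  (B) [kg·s⁻²] · [m²·s⁻¹] = kg·m²·s⁻³
  (C) [kg·m⁻¹·s⁻¹] · [m³] = kg·m²·s⁻¹
  (D) T·m² = Wb·m⁻²·m² = kg·m²·s⁻²·A⁻¹
  (E) C·V = s·A·J·C⁻¹ = kg·m²·s⁻²  ← same
Only (E) matches kg·m²·s⁻².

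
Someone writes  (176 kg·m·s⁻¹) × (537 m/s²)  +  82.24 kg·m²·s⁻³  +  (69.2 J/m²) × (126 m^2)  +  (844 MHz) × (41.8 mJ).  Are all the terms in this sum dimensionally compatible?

Dimensions:
  (176 kg·m·s⁻¹) × (537 m/s²):  [kg·m·s⁻¹] · [m·s⁻²] = kg·m²·s⁻³
  82.24 kg·m²·s⁻³:  kg·m²·s⁻³
  (69.2 J/m²) × (126 m^2):  [kg·s⁻²] · [m²] = kg·m²·s⁻²
  (844 MHz) × (41.8 mJ):  [s⁻¹] · [kg·m²·s⁻²] = kg·m²·s⁻³
The terms do not share a single dimension (kg·m²·s⁻² vs kg·m²·s⁻³).

No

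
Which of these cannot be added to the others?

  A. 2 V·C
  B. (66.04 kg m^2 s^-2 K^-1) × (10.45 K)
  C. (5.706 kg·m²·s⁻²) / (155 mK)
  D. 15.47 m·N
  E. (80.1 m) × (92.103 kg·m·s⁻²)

C.

Reduce each to base SI dimensions:
  A. C·V = s·A·J·C⁻¹ = kg·m²·s⁻²
  B. [kg·m²·s⁻²·K⁻¹] · [K] = kg·m²·s⁻²
  C. [kg·m²·s⁻²] / [K] = kg·m²·s⁻²·K⁻¹
  D. N·m = kg·m·s⁻²·m = kg·m²·s⁻²
  E. [m] · [kg·m·s⁻²] = kg·m²·s⁻²
All reduce to kg·m²·s⁻² except C., which is kg·m²·s⁻²·K⁻¹.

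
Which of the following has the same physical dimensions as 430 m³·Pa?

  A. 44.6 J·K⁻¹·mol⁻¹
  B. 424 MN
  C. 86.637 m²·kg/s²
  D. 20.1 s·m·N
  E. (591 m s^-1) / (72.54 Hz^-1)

C.

Reference: Pa·m³ = N·m⁻²·m³ = kg·m²·s⁻².
Each option:
  A. J·mol⁻¹·K⁻¹ = N·m·mol⁻¹·K⁻¹ = kg·m²·s⁻²·K⁻¹·mol⁻¹
  B. N = kg·m·s⁻²
  C. kg·m²·s⁻²  ← same
  D. N·m·s = kg·m·s⁻²·m·s = kg·m²·s⁻¹
  E. [m·s⁻¹] / [s] = m·s⁻²
Only C. matches kg·m²·s⁻².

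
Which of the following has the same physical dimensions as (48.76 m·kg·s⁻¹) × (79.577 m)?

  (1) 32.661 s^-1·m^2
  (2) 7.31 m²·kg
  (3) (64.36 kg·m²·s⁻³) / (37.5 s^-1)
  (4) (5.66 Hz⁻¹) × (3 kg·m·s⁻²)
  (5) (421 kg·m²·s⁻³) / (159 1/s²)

(5)

Reference: [kg·m·s⁻¹] · [m] = kg·m²·s⁻¹.
Each option:
  (1) m²·s⁻¹
  (2) kg·m²
  (3) [kg·m²·s⁻³] / [s⁻¹] = kg·m²·s⁻²
  (4) [s] · [kg·m·s⁻²] = kg·m·s⁻¹
  (5) [kg·m²·s⁻³] / [s⁻²] = kg·m²·s⁻¹  ← same
Only (5) matches kg·m²·s⁻¹.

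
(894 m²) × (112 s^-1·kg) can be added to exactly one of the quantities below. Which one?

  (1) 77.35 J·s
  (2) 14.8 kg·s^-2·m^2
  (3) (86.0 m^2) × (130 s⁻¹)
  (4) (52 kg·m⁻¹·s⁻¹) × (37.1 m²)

(1)

Reference: [m²] · [kg·s⁻¹] = kg·m²·s⁻¹.
Each option:
  (1) J·s = N·m·s = kg·m²·s⁻¹  ← same
  (2) kg·m²·s⁻²
  (3) [m²] · [s⁻¹] = m²·s⁻¹
  (4) [kg·m⁻¹·s⁻¹] · [m²] = kg·m·s⁻¹
Only (1) matches kg·m²·s⁻¹.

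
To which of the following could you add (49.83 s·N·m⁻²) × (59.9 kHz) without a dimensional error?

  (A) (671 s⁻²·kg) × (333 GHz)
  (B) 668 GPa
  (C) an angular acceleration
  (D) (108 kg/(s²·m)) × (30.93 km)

(B)

Reference: [kg·m⁻¹·s⁻¹] · [s⁻¹] = kg·m⁻¹·s⁻².
Each option:
  (A) [kg·s⁻²] · [s⁻¹] = kg·s⁻³
  (B) Pa = N·m⁻² = kg·m⁻¹·s⁻²  ← same
  (C) [angular acceleration] = s⁻²
  (D) [kg·m⁻¹·s⁻²] · [m] = kg·s⁻²
Only (B) matches kg·m⁻¹·s⁻².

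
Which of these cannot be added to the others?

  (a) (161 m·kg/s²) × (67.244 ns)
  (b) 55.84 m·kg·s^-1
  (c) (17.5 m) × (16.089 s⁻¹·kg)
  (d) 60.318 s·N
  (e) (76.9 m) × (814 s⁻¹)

Dimensions:
  (a) [kg·m·s⁻²] · [s] = kg·m·s⁻¹
  (b) kg·m·s⁻¹
  (c) [m] · [kg·s⁻¹] = kg·m·s⁻¹
  (d) N·s = kg·m·s⁻²·s = kg·m·s⁻¹
  (e) [m] · [s⁻¹] = m·s⁻¹
All reduce to kg·m·s⁻¹ except (e), which is m·s⁻¹.

(e)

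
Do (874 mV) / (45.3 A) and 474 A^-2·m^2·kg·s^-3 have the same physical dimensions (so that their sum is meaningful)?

In SI base units:
  (874 mV) / (45.3 A):  [kg·m²·s⁻³·A⁻¹] / [A] = kg·m²·s⁻³·A⁻²
  474 A^-2·m^2·kg·s^-3:  kg·m²·s⁻³·A⁻²
Both are kg·m²·s⁻³·A⁻², so they have the same dimensions and can be added.

Yes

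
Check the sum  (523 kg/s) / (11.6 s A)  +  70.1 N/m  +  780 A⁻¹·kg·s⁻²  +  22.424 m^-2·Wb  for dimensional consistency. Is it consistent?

No

Dimensions:
  (523 kg/s) / (11.6 s A):  [kg·s⁻¹] / [s·A] = kg·s⁻²·A⁻¹
  70.1 N/m:  N·m⁻¹ = kg·m·s⁻²·m⁻¹ = kg·s⁻²
  780 A⁻¹·kg·s⁻²:  kg·s⁻²·A⁻¹
  22.424 m^-2·Wb:  Wb·m⁻² = V·s·m⁻² = kg·s⁻²·A⁻¹
The terms do not share a single dimension (kg·s⁻² vs kg·s⁻²·A⁻¹).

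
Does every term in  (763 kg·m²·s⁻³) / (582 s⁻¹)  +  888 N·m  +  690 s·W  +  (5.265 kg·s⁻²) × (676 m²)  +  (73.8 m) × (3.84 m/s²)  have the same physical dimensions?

Dimensions:
  (763 kg·m²·s⁻³) / (582 s⁻¹):  [kg·m²·s⁻³] / [s⁻¹] = kg·m²·s⁻²
  888 N·m:  N·m = kg·m·s⁻²·m = kg·m²·s⁻²
  690 s·W:  W·s = J·s⁻¹·s = kg·m²·s⁻²
  (5.265 kg·s⁻²) × (676 m²):  [kg·s⁻²] · [m²] = kg·m²·s⁻²
  (73.8 m) × (3.84 m/s²):  [m] · [m·s⁻²] = m²·s⁻²
The terms do not share a single dimension (kg·m²·s⁻² vs m²·s⁻²).

No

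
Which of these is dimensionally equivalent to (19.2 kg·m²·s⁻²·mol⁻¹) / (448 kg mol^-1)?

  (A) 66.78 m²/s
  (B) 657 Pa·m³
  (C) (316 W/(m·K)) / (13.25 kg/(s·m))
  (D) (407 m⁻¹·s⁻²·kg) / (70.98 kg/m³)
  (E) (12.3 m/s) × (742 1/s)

Reference: [kg·m²·s⁻²·mol⁻¹] / [kg·mol⁻¹] = m²·s⁻².
Each option:
  (A) m²·s⁻¹
  (B) Pa·m³ = N·m⁻²·m³ = kg·m²·s⁻²
  (C) [kg·m·s⁻³·K⁻¹] / [kg·m⁻¹·s⁻¹] = m²·s⁻²·K⁻¹
  (D) [kg·m⁻¹·s⁻²] / [kg·m⁻³] = m²·s⁻²  ← same
  (E) [m·s⁻¹] · [s⁻¹] = m·s⁻²
Only (D) matches m²·s⁻².

(D)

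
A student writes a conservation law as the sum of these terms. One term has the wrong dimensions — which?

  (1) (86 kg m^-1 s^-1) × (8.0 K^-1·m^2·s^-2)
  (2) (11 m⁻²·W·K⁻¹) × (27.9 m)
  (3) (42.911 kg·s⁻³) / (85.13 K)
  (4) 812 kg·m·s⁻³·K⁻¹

In SI base units:
  (1) [kg·m⁻¹·s⁻¹] · [m²·s⁻²·K⁻¹] = kg·m·s⁻³·K⁻¹
  (2) [kg·s⁻³·K⁻¹] · [m] = kg·m·s⁻³·K⁻¹
  (3) [kg·s⁻³] / [K] = kg·s⁻³·K⁻¹
  (4) kg·m·s⁻³·K⁻¹
All reduce to kg·m·s⁻³·K⁻¹ except (3), which is kg·s⁻³·K⁻¹.

(3)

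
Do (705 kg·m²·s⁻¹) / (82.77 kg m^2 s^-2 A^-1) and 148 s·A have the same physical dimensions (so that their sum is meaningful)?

In SI base units:
  (705 kg·m²·s⁻¹) / (82.77 kg m^2 s^-2 A^-1):  [kg·m²·s⁻¹] / [kg·m²·s⁻²·A⁻¹] = s·A
  148 s·A:  A·s = s·A
Both are s·A, so they have the same dimensions and can be added.

Yes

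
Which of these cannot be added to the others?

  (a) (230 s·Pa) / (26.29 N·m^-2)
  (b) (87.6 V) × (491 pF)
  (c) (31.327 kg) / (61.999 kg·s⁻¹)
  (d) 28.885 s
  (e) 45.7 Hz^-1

In SI base units:
  (a) [kg·m⁻¹·s⁻¹] / [kg·m⁻¹·s⁻²] = s
  (b) [kg·m²·s⁻³·A⁻¹] · [kg⁻¹·m⁻²·s⁴·A²] = s·A
  (c) [kg] / [kg·s⁻¹] = s
  (d) s
  (e) Hz⁻¹ = (s⁻¹)⁻¹ = s
All reduce to s except (b), which is s·A.

(b)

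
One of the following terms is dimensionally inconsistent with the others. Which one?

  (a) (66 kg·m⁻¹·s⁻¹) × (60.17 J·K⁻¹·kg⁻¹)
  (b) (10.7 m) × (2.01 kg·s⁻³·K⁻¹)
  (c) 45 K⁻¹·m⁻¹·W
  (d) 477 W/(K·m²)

(d)

In SI base units:
  (a) [kg·m⁻¹·s⁻¹] · [m²·s⁻²·K⁻¹] = kg·m·s⁻³·K⁻¹
  (b) [m] · [kg·s⁻³·K⁻¹] = kg·m·s⁻³·K⁻¹
  (c) W·m⁻¹·K⁻¹ = J·s⁻¹·m⁻¹·K⁻¹ = kg·m·s⁻³·K⁻¹
  (d) W·m⁻²·K⁻¹ = J·s⁻¹·m⁻²·K⁻¹ = kg·s⁻³·K⁻¹
All reduce to kg·m·s⁻³·K⁻¹ except (d), which is kg·s⁻³·K⁻¹.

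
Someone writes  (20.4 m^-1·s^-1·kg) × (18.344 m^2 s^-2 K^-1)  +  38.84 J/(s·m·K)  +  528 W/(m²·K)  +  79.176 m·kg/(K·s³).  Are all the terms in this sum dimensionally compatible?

In SI base units:
  (20.4 m^-1·s^-1·kg) × (18.344 m^2 s^-2 K^-1):  [kg·m⁻¹·s⁻¹] · [m²·s⁻²·K⁻¹] = kg·m·s⁻³·K⁻¹
  38.84 J/(s·m·K):  J·s⁻¹·m⁻¹·K⁻¹ = N·m·s⁻¹·m⁻¹·K⁻¹ = kg·m·s⁻³·K⁻¹
  528 W/(m²·K):  W·m⁻²·K⁻¹ = J·s⁻¹·m⁻²·K⁻¹ = kg·s⁻³·K⁻¹
  79.176 m·kg/(K·s³):  kg·m·s⁻³·K⁻¹
The terms do not share a single dimension (kg·m·s⁻³·K⁻¹ vs kg·s⁻³·K⁻¹).

No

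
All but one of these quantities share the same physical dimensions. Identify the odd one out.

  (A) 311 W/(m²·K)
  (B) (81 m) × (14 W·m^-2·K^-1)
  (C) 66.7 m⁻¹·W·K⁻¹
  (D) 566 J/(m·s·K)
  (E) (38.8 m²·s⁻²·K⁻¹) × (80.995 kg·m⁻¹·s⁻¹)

Reduce each to base SI dimensions:
  (A) W·m⁻²·K⁻¹ = J·s⁻¹·m⁻²·K⁻¹ = kg·s⁻³·K⁻¹
  (B) [m] · [kg·s⁻³·K⁻¹] = kg·m·s⁻³·K⁻¹
  (C) W·m⁻¹·K⁻¹ = J·s⁻¹·m⁻¹·K⁻¹ = kg·m·s⁻³·K⁻¹
  (D) J·s⁻¹·m⁻¹·K⁻¹ = N·m·s⁻¹·m⁻¹·K⁻¹ = kg·m·s⁻³·K⁻¹
  (E) [m²·s⁻²·K⁻¹] · [kg·m⁻¹·s⁻¹] = kg·m·s⁻³·K⁻¹
All reduce to kg·m·s⁻³·K⁻¹ except (A), which is kg·s⁻³·K⁻¹.

(A)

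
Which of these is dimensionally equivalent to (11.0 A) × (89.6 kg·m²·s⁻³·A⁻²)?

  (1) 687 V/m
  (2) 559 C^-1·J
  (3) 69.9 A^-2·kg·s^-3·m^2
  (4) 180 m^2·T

Reference: [A] · [kg·m²·s⁻³·A⁻²] = kg·m²·s⁻³·A⁻¹.
Each option:
  (1) V·m⁻¹ = J·C⁻¹·m⁻¹ = kg·m·s⁻³·A⁻¹
  (2) J·C⁻¹ = N·m·(s·A)⁻¹ = kg·m²·s⁻³·A⁻¹  ← same
  (3) kg·m²·s⁻³·A⁻²
  (4) T·m² = Wb·m⁻²·m² = kg·m²·s⁻²·A⁻¹
Only (2) matches kg·m²·s⁻³·A⁻¹.

(2)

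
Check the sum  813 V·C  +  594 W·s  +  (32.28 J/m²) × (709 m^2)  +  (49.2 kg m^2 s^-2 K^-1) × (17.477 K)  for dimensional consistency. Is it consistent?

Yes

In SI base units:
  813 V·C:  C·V = s·A·J·C⁻¹ = kg·m²·s⁻²
  594 W·s:  W·s = J·s⁻¹·s = kg·m²·s⁻²
  (32.28 J/m²) × (709 m^2):  [kg·s⁻²] · [m²] = kg·m²·s⁻²
  (49.2 kg m^2 s^-2 K^-1) × (17.477 K):  [kg·m²·s⁻²·K⁻¹] · [K] = kg·m²·s⁻²
Every term reduces to kg·m²·s⁻².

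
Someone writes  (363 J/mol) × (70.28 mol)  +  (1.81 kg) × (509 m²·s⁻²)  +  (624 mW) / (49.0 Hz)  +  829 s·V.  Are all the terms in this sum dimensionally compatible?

No

In SI base units:
  (363 J/mol) × (70.28 mol):  [kg·m²·s⁻²·mol⁻¹] · [mol] = kg·m²·s⁻²
  (1.81 kg) × (509 m²·s⁻²):  [kg] · [m²·s⁻²] = kg·m²·s⁻²
  (624 mW) / (49.0 Hz):  [kg·m²·s⁻³] / [s⁻¹] = kg·m²·s⁻²
  829 s·V:  V·s = J·C⁻¹·s = kg·m²·s⁻²·A⁻¹
The terms do not share a single dimension (kg·m²·s⁻² vs kg·m²·s⁻²·A⁻¹).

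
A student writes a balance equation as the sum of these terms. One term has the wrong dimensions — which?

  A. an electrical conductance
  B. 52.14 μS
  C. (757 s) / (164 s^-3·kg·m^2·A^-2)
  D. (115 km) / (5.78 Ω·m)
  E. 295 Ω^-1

Work out the base dimensions of each:
  A. [electrical conductance] = kg⁻¹·m⁻²·s³·A²
  B. S = Ω⁻¹ = kg⁻¹·m⁻²·s³·A²
  C. [s] / [kg·m²·s⁻³·A⁻²] = kg⁻¹·m⁻²·s⁴·A²
  D. [m] / [kg·m³·s⁻³·A⁻²] = kg⁻¹·m⁻²·s³·A²
  E. Ω⁻¹ = (V·A⁻¹)⁻¹ = kg⁻¹·m⁻²·s³·A²
All reduce to kg⁻¹·m⁻²·s³·A² except C., which is kg⁻¹·m⁻²·s⁴·A².

C.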